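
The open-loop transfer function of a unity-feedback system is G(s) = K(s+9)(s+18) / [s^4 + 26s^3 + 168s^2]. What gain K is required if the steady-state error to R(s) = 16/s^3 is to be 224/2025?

Lowest-order denominator term is 168s^2, so the open loop has 2 poles at the origin → type 2 system.
K_a = lim_{s→0} s^2·G(s) = K·9·18 / 168 = (27/28)·K.
e_ss = 16/K_a = 224/2025 ⇒ K_a = 2025/14 ⇒ K = (2025/14)/(27/28) = 150.

150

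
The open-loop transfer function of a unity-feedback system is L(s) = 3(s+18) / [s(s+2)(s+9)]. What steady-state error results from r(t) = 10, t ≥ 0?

0

The open loop has one pole at the origin → type 1 system.
A type-1 system has K_p = ∞, so it tracks a step input with zero steady-state error.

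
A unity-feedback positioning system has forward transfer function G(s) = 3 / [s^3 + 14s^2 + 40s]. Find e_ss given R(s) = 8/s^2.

The denominator has no term below 40s — 1 pole at s=0, type 1.
K_v = lim_{s→0} s·G(s) = 3 / 40 = 0.075.
e_ss = 8/K_v = 8/0.075 = 320/3.

320/3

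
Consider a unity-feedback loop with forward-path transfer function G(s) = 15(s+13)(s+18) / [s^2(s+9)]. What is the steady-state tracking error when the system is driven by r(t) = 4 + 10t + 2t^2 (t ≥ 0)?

2/195

System type = 2 (two poles at s=0). Taking each input component in turn:
  • 4: tracked with zero error.
  • 10t: tracked with zero error.
  • 2t^2: e_ss = 4/K_a with K_a=390 → 2/195.
Total e_ss = 2/195.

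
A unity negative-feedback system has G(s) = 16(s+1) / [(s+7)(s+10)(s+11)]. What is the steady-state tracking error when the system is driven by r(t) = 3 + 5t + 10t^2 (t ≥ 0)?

infinity

G(s) has no factors of s in the denominator, so the system is type 0. By superposition:
  • 3: e_ss = 3/(1+K_p) with K_p=8/385 → 385/131.
  • 5t: a type-0 system cannot track it, e_ss → ∞.
  • 10t^2: a type-0 system cannot track it, e_ss → ∞.
The unbounded component dominates.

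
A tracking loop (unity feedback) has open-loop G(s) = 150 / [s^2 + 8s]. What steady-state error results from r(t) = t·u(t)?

4/75

Lowest-order denominator term is 8s, so the open loop has 1 pole at the origin → type 1 system.
K_v = lim_{s→0} s·G(s) = 150 / 8 = 18.75.
e_ss = 1/K_v = 1/18.75 = 4/75.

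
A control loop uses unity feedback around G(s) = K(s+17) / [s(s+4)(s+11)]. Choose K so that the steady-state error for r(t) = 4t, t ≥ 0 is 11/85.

One free integrator in G(s): this is a type 1 system.
K_v = lim_{s→0} s·G(s) = K·17 / (4·11) = (17/44)·K.
e_ss = 4/K_v = 11/85 ⇒ K_v = 340/11 ⇒ K = (340/11)/(17/44) = 80.

80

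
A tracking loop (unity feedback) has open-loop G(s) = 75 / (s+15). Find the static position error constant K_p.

5

System type = 0 (no poles at s=0).
K_p = lim_{s→0} G(s) = 75 / (15) = 5.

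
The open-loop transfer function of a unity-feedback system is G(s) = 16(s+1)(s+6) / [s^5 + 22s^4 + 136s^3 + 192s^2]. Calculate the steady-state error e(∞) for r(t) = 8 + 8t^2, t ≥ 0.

Factoring s^2 from the denominator leaves a polynomial with constant term 192, so the system is type 2. By superposition:
  • 8: tracked with zero error.
  • 8t^2: e_ss = 16/K_a with K_a=0.5 → 32.
Total e_ss = 32.

32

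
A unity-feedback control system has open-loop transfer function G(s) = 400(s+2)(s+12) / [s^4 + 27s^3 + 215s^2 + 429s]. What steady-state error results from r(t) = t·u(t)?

The denominator has no term below 429s — 1 pole at s=0, type 1.
K_v = lim_{s→0} s·G(s) = 400·2·12 / 429 = 3200/143.
e_ss = 1/K_v = 1/(3200/143) = 143/3200.

143/3200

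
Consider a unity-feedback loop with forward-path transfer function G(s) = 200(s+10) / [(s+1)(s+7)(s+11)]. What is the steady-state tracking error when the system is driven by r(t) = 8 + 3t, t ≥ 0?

infinity

No free integrators in G(s): this is a type 0 system. By superposition:
  • 8: e_ss = 8/(1+K_p) with K_p=2000/77 → 616/2077.
  • 3t: a type-0 system cannot track it, e_ss → ∞.
The unbounded component dominates.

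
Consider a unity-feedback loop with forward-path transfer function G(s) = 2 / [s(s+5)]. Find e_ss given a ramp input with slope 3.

7.5

G(s) has one factor of s in the denominator, so the system is type 1.
K_v = lim_{s→0} s·G(s) = 2 / (5) = 0.4.
e_ss = 3/K_v = 3/0.4 = 7.5.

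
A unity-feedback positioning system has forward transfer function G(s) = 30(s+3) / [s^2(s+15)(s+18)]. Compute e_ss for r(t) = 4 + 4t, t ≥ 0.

0

Two free integrators in G(s): this is a type 2 system. Treating each term separately:
  • 4: tracked with zero error.
  • 4t: tracked with zero error.
Total e_ss = 0.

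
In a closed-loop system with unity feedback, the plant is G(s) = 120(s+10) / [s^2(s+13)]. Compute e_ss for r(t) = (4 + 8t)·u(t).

G(s) has two factors of s in the denominator, so the system is type 2. Taking each input component in turn:
  • 4: tracked with zero error.
  • 8t: tracked with zero error.
Total e_ss = 0.

0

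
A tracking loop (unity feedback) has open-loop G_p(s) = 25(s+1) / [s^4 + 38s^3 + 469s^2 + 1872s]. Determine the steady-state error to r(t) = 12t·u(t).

898.56

The denominator has no term below 1872s — 1 pole at s=0, type 1.
K_v = lim_{s→0} s·G_p(s) = 25·1 / 1872 = 25/1872.
e_ss = 12/K_v = 12/(25/1872) = 898.56.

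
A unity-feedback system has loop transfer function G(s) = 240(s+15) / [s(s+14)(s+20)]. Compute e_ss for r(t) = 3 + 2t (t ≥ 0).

System type = 1 (one pole at s=0). Treating each term separately:
  • 3: tracked with zero error.
  • 2t: e_ss = 2/K_v with K_v=90/7 → 7/45.
Total e_ss = 7/45.

7/45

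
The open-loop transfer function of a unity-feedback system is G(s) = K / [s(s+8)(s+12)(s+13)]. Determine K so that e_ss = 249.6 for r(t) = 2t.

G(s) has one factor of s in the denominator, so the system is type 1.
K_v = lim_{s→0} s·G(s) = K / (8·12·13) = (1/1248)·K.
e_ss = 2/K_v = 249.6 ⇒ K_v = 5/624 ⇒ K = (5/624)/(1/1248) = 10.

10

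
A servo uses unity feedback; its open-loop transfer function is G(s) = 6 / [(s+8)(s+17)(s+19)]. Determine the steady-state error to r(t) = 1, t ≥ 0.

The open loop has no poles at the origin → type 0 system.
K_p = lim_{s→0} G(s) = 6 / (8·17·19) = 3/1292.
e_ss = 1/(1 + K_p) = 1/(1295/1292) = 1292/1295.

1292/1295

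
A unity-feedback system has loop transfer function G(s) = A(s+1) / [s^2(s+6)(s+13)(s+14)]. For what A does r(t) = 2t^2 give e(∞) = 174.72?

System type = 2 (two poles at s=0).
K_a = lim_{s→0} s^2·G(s) = A·1 / (6·13·14) = (1/1092)·A.
e_ss = 4/K_a = 174.72 ⇒ K_a = 25/1092 ⇒ A = (25/1092)/(1/1092) = 25.

25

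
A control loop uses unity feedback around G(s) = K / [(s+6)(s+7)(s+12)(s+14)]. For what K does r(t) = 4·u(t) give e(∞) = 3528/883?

8

No free integrators in G(s): this is a type 0 system.
K_p = lim_{s→0} G(s) = K / (6·7·12·14) = (1/7056)·K.
e_ss = 4/(1 + K_p) = 3528/883 ⇒ 1 + (1/7056)·K = 883/882 ⇒ K = 8.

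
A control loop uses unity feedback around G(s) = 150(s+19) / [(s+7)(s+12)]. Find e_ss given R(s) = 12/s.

The open loop has no poles at the origin → type 0 system.
K_p = lim_{s→0} G(s) = 150·19 / (7·12) = 475/14.
e_ss = 12/(1 + K_p) = 12/(489/14) = 56/163.

56/163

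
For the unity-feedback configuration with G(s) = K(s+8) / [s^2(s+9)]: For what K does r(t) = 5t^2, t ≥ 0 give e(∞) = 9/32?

40

System type = 2 (two poles at s=0).
K_a = lim_{s→0} s^2·G(s) = K·8 / (9) = (8/9)·K.
e_ss = 10/K_a = 9/32 ⇒ K_a = 320/9 ⇒ K = (320/9)/(8/9) = 40.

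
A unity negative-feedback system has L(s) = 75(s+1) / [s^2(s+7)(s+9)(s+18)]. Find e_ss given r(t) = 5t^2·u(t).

151.2

System type = 2 (two poles at s=0).
K_a = lim_{s→0} s^2·L(s) = 75·1 / (7·9·18) = 25/378.
r(t) = 5t^2 gives R(s) = 10/s^3.
e_ss = 10/K_a = 10/(25/378) = 151.2.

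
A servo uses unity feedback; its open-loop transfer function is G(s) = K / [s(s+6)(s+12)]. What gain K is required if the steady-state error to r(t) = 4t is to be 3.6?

System type = 1 (one pole at s=0).
K_v = lim_{s→0} s·G(s) = K / (6·12) = (1/72)·K.
e_ss = 4/K_v = 3.6 ⇒ K_v = 10/9 ⇒ K = (10/9)/(1/72) = 80.

80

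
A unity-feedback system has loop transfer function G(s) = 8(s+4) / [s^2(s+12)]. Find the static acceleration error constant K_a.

8/3

The open loop has two poles at the origin → type 2 system.
K_a = lim_{s→0} s^2·G(s) = 8·4 / (12) = 8/3.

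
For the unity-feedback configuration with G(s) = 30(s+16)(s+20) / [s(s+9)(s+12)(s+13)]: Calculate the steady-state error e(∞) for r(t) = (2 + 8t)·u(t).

1.17

One free integrator in G(s): this is a type 1 system. By superposition:
  • 2: tracked with zero error.
  • 8t: e_ss = 8/K_v with K_v=800/117 → 1.17.
Total e_ss = 1.17.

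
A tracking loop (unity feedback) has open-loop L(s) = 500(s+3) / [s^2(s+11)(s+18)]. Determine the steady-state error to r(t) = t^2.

System type = 2 (two poles at s=0).
K_a = lim_{s→0} s^2·L(s) = 500·3 / (11·18) = 250/33.
r(t) = t^2 gives R(s) = 2/s^3.
e_ss = 2/K_a = 2/(250/33) = 0.264.

0.264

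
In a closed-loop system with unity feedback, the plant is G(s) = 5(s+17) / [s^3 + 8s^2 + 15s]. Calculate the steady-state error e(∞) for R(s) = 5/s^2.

15/17

Lowest-order denominator term is 15s, so the open loop has 1 pole at the origin → type 1 system.
K_v = lim_{s→0} s·G(s) = 5·17 / 15 = 17/3.
e_ss = 5/K_v = 5/(17/3) = 15/17.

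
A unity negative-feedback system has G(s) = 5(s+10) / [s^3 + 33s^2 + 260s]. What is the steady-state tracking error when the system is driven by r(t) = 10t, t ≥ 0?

52

Factoring s from the denominator leaves a polynomial with constant term 260, so the system is type 1.
K_v = lim_{s→0} s·G(s) = 5·10 / 260 = 5/26.
e_ss = 10/K_v = 10/(5/26) = 52.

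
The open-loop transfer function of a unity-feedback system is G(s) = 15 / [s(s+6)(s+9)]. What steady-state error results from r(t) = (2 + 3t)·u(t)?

The open loop has one pole at the origin → type 1 system. By superposition:
  • 2: tracked with zero error.
  • 3t: e_ss = 3/K_v with K_v=5/18 → 10.8.
Total e_ss = 10.8.

10.8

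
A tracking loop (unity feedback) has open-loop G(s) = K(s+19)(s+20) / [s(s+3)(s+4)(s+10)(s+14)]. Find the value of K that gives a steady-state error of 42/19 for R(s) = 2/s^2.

4

One free integrator in G(s): this is a type 1 system.
K_v = lim_{s→0} s·G(s) = K·19·20 / (3·4·10·14) = (19/84)·K.
e_ss = 2/K_v = 42/19 ⇒ K_v = 19/21 ⇒ K = (19/21)/(19/84) = 4.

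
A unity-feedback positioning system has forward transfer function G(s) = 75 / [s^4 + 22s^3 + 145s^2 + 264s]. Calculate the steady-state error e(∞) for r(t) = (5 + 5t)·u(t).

17.6

Factoring s from the denominator leaves a polynomial with constant term 264, so the system is type 1. By superposition:
  • 5: tracked with zero error.
  • 5t: e_ss = 5/K_v with K_v=25/88 → 17.6.
Total e_ss = 17.6.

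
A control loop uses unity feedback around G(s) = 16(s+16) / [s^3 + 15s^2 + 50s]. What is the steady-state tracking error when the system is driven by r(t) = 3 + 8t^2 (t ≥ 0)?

infinity

Lowest-order denominator term is 50s, so the open loop has 1 pole at the origin → type 1 system. Treating each term separately:
  • 3: tracked with zero error.
  • 8t^2: a type-1 system cannot track it, e_ss → ∞.
The unbounded component dominates.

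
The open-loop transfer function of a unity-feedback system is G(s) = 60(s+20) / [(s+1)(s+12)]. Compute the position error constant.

G(s) has no factors of s in the denominator, so the system is type 0.
K_p = lim_{s→0} G(s) = 60·20 / (1·12) = 100.

100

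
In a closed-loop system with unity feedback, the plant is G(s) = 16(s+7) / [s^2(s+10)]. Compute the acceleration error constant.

11.2

System type = 2 (two poles at s=0).
K_a = lim_{s→0} s^2·G(s) = 16·7 / (10) = 11.2.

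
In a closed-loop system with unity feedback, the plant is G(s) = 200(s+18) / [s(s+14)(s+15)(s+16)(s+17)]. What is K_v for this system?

15/238

G(s) has one factor of s in the denominator, so the system is type 1.
K_v = lim_{s→0} s·G(s) = 200·18 / (14·15·16·17) = 15/238.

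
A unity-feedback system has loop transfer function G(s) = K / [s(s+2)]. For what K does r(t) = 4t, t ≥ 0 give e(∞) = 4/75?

150

One free integrator in G(s): this is a type 1 system.
K_v = lim_{s→0} s·G(s) = K / (2) = 0.5·K.
e_ss = 4/K_v = 4/75 ⇒ K_v = 75 ⇒ K = 75/0.5 = 150.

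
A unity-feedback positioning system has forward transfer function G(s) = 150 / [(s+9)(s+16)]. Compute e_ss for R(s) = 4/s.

The open loop has no poles at the origin → type 0 system.
K_p = lim_{s→0} G(s) = 150 / (9·16) = 25/24.
e_ss = 4/(1 + K_p) = 4/(49/24) = 96/49.

96/49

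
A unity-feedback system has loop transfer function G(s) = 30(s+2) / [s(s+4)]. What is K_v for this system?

System type = 1 (one pole at s=0).
K_v = lim_{s→0} s·G(s) = 30·2 / (4) = 15.

15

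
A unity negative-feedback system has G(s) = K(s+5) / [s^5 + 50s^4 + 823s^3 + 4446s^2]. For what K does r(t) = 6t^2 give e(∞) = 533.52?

20

Lowest-order denominator term is 4446s^2, so the open loop has 2 poles at the origin → type 2 system.
K_a = lim_{s→0} s^2·G(s) = K·5 / 4446 = (5/4446)·K.
e_ss = 12/K_a = 533.52 ⇒ K_a = 50/2223 ⇒ K = (50/2223)/(5/4446) = 20.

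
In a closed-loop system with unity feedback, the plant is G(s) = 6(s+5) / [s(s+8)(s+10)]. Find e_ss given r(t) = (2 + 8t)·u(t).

64/3

One free integrator in G(s): this is a type 1 system. Treating each term separately:
  • 2: tracked with zero error.
  • 8t: e_ss = 8/K_v with K_v=0.375 → 64/3.
Total e_ss = 64/3.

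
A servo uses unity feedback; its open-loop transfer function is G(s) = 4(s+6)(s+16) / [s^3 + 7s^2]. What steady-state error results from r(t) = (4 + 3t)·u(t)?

The denominator has no term below 7s^2 — 2 poles at s=0, type 2. Treating each term separately:
  • 4: tracked with zero error.
  • 3t: tracked with zero error.
Total e_ss = 0.

0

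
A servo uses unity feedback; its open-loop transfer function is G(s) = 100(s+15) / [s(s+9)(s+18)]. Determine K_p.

K_p = lim_{s→0} G(s); with 1 pole at the origin the limit diverges, so K_p = ∞.

infinity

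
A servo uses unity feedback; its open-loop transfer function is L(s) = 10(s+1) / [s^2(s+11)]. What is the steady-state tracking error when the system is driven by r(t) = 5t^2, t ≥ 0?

11

The open loop has two poles at the origin → type 2 system.
K_a = lim_{s→0} s^2·L(s) = 10·1 / (11) = 10/11.
r(t) = 5t^2 gives R(s) = 10/s^3.
e_ss = 10/K_a = 10/(10/11) = 11.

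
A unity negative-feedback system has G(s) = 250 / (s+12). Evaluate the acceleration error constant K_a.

System type = 0 (no poles at s=0).
K_a = lim_{s→0} s^2·G(s) = 0 (the extra factor of s kills the finite limit).

0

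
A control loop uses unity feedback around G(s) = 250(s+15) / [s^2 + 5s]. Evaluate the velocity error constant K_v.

750

Lowest-order denominator term is 5s, so the open loop has 1 pole at the origin → type 1 system.
K_v = lim_{s→0} s·G(s) = 250·15 / 5 = 750.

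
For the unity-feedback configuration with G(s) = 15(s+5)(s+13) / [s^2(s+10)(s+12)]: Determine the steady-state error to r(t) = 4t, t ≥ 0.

0

Two free integrators in G(s): this is a type 2 system.
K_v = ∞ for a type-2 system; e_ss to a ramp is zero.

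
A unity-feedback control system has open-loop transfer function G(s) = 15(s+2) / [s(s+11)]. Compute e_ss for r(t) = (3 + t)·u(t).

11/30

System type = 1 (one pole at s=0). Treating each term separately:
  • 3: tracked with zero error.
  • t: e_ss = 1/K_v with K_v=30/11 → 11/30.
Total e_ss = 11/30.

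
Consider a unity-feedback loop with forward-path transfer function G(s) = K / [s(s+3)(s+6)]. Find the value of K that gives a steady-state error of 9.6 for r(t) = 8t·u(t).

The open loop has one pole at the origin → type 1 system.
K_v = lim_{s→0} s·G(s) = K / (3·6) = (1/18)·K.
e_ss = 8/K_v = 9.6 ⇒ K_v = 5/6 ⇒ K = (5/6)/(1/18) = 15.

15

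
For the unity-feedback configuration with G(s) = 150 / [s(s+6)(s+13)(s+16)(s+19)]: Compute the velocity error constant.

25/3952

One free integrator in G(s): this is a type 1 system.
K_v = lim_{s→0} s·G(s) = 150 / (6·13·16·19) = 25/3952.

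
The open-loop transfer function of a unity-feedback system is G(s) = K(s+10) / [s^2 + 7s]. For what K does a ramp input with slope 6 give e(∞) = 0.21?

Factoring s from the denominator leaves a polynomial with constant term 7, so the system is type 1.
K_v = lim_{s→0} s·G(s) = K·10 / 7 = (10/7)·K.
e_ss = 6/K_v = 0.21 ⇒ K_v = 200/7 ⇒ K = (200/7)/(10/7) = 20.

20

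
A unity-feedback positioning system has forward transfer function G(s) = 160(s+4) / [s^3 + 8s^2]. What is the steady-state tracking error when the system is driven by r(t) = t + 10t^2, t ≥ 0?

0.25

Lowest-order denominator term is 8s^2, so the open loop has 2 poles at the origin → type 2 system. Taking each input component in turn:
  • t: tracked with zero error.
  • 10t^2: e_ss = 20/K_a with K_a=80 → 0.25.
Total e_ss = 0.25.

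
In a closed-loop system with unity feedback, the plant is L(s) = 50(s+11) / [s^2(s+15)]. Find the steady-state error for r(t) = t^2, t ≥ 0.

System type = 2 (two poles at s=0).
K_a = lim_{s→0} s^2·L(s) = 50·11 / (15) = 110/3.
r(t) = t^2 gives R(s) = 2/s^3.
e_ss = 2/K_a = 2/(110/3) = 3/55.

3/55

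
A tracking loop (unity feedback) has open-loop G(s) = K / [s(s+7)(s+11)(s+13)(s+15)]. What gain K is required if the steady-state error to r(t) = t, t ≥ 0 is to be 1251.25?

System type = 1 (one pole at s=0).
K_v = lim_{s→0} s·G(s) = K / (7·11·13·15) = (1/15015)·K.
e_ss = 1/K_v = 1251.25 ⇒ K_v = 4/5005 ⇒ K = (4/5005)/(1/15015) = 12.

12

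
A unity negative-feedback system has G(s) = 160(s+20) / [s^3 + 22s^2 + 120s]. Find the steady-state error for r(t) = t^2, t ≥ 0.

infinity

Factoring s from the denominator leaves a polynomial with constant term 120, so the system is type 1.
K_a = lim_{s→0} s^2·G(s) = 0; the steady-state error to this parabolic input grows without bound.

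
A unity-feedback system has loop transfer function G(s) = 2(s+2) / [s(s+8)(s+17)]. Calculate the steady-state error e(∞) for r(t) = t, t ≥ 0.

One free integrator in G(s): this is a type 1 system.
K_v = lim_{s→0} s·G(s) = 2·2 / (8·17) = 1/34.
e_ss = 1/K_v = 1/(1/34) = 34.

34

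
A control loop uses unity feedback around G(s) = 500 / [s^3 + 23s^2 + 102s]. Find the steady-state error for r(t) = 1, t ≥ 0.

The denominator has no term below 102s — 1 pole at s=0, type 1.
K_p = ∞ for a type-1 system; e_ss to a step is zero.

0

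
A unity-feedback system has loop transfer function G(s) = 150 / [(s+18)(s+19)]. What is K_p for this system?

The open loop has no poles at the origin → type 0 system.
K_p = lim_{s→0} G(s) = 150 / (18·19) = 25/57.

25/57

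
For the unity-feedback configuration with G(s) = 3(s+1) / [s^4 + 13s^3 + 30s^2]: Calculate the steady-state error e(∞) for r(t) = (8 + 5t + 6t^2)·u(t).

120

Lowest-order denominator term is 30s^2, so the open loop has 2 poles at the origin → type 2 system. Taking each input component in turn:
  • 8: tracked with zero error.
  • 5t: tracked with zero error.
  • 6t^2: e_ss = 12/K_a with K_a=0.1 → 120.
Total e_ss = 120.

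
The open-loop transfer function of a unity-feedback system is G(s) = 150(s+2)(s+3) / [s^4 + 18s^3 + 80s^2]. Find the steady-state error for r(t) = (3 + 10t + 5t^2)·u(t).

Factoring s^2 from the denominator leaves a polynomial with constant term 80, so the system is type 2. Taking each input component in turn:
  • 3: tracked with zero error.
  • 10t: tracked with zero error.
  • 5t^2: e_ss = 10/K_a with K_a=11.25 → 8/9.
Total e_ss = 8/9.

8/9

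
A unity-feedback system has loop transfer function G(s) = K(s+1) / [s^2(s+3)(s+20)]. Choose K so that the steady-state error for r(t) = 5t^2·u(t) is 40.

G(s) has two factors of s in the denominator, so the system is type 2.
K_a = lim_{s→0} s^2·G(s) = K·1 / (3·20) = (1/60)·K.
e_ss = 10/K_a = 40 ⇒ K_a = 0.25 ⇒ K = 0.25/(1/60) = 15.

15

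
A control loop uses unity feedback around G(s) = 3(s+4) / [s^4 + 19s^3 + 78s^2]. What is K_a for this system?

Lowest-order denominator term is 78s^2, so the open loop has 2 poles at the origin → type 2 system.
K_a = lim_{s→0} s^2·G(s) = 3·4 / 78 = 2/13.

2/13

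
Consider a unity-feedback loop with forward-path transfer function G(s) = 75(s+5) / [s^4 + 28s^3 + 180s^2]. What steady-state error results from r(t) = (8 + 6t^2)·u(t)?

Lowest-order denominator term is 180s^2, so the open loop has 2 poles at the origin → type 2 system. Treating each term separately:
  • 8: tracked with zero error.
  • 6t^2: e_ss = 12/K_a with K_a=25/12 → 5.76.
Total e_ss = 5.76.

5.76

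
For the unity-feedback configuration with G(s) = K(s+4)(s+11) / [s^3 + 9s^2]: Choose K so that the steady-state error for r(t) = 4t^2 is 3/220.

120

Factoring s^2 from the denominator leaves a polynomial with constant term 9, so the system is type 2.
K_a = lim_{s→0} s^2·G(s) = K·4·11 / 9 = (44/9)·K.
e_ss = 8/K_a = 3/220 ⇒ K_a = 1760/3 ⇒ K = (1760/3)/(44/9) = 120.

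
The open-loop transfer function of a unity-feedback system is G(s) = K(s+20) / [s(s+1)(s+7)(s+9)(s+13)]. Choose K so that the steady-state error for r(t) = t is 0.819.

50

System type = 1 (one pole at s=0).
K_v = lim_{s→0} s·G(s) = K·20 / (1·7·9·13) = (20/819)·K.
e_ss = 1/K_v = 0.819 ⇒ K_v = 1000/819 ⇒ K = (1000/819)/(20/819) = 50.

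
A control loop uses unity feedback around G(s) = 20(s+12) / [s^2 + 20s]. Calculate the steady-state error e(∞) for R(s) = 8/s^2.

2/3

Factoring s from the denominator leaves a polynomial with constant term 20, so the system is type 1.
K_v = lim_{s→0} s·G(s) = 20·12 / 20 = 12.
e_ss = 8/K_v = 8/12 = 2/3.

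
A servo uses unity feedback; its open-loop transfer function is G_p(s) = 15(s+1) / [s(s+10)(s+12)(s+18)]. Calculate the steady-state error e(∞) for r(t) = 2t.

288

The open loop has one pole at the origin → type 1 system.
K_v = lim_{s→0} s·G_p(s) = 15·1 / (10·12·18) = 1/144.
e_ss = 2/K_v = 2/(1/144) = 288.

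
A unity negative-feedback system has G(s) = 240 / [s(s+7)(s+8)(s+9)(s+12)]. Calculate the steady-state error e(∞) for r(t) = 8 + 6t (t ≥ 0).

One free integrator in G(s): this is a type 1 system. Taking each input component in turn:
  • 8: tracked with zero error.
  • 6t: e_ss = 6/K_v with K_v=5/126 → 151.2.
Total e_ss = 151.2.

151.2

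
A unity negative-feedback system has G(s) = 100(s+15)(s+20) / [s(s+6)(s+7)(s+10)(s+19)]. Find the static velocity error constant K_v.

500/133

System type = 1 (one pole at s=0).
K_v = lim_{s→0} s·G(s) = 100·15·20 / (6·7·10·19) = 500/133.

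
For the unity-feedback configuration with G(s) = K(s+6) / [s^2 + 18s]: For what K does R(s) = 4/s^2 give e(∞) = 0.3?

The denominator has no term below 18s — 1 pole at s=0, type 1.
K_v = lim_{s→0} s·G(s) = K·6 / 18 = (1/3)·K.
e_ss = 4/K_v = 0.3 ⇒ K_v = 40/3 ⇒ K = (40/3)/(1/3) = 40.

40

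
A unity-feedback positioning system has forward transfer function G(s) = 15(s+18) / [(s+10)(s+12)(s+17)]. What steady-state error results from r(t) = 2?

No free integrators in G(s): this is a type 0 system.
K_p = lim_{s→0} G(s) = 15·18 / (10·12·17) = 9/68.
e_ss = 2/(1 + K_p) = 2/(77/68) = 136/77.

136/77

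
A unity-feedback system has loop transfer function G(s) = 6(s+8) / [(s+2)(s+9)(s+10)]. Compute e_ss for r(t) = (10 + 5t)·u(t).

infinity

System type = 0 (no poles at s=0). By superposition:
  • 10: e_ss = 10/(1+K_p) with K_p=4/15 → 150/19.
  • 5t: a type-0 system cannot track it, e_ss → ∞.
The unbounded component dominates.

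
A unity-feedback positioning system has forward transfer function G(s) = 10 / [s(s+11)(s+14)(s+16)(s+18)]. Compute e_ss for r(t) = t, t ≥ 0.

The open loop has one pole at the origin → type 1 system.
K_v = lim_{s→0} s·G(s) = 10 / (11·14·16·18) = 5/22176.
e_ss = 1/K_v = 1/(5/22176) = 4435.2.

4435.2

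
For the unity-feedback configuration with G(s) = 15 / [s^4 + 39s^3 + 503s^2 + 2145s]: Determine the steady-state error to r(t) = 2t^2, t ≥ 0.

Lowest-order denominator term is 2145s, so the open loop has 1 pole at the origin → type 1 system.
For a type-1 system K_a = 0, so e_ss to a parabolic input is unbounded.

infinity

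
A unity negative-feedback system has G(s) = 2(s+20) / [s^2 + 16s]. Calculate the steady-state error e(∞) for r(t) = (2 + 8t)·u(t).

3.2

Lowest-order denominator term is 16s, so the open loop has 1 pole at the origin → type 1 system. Taking each input component in turn:
  • 2: tracked with zero error.
  • 8t: e_ss = 8/K_v with K_v=2.5 → 3.2.
Total e_ss = 3.2.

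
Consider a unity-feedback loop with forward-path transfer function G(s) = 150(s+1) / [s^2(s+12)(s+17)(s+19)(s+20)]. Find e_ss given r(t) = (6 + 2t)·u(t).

G(s) has two factors of s in the denominator, so the system is type 2. Taking each input component in turn:
  • 6: tracked with zero error.
  • 2t: tracked with zero error.
Total e_ss = 0.

0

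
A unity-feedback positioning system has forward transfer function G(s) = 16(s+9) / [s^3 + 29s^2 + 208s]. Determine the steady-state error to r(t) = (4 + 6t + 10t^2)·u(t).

The denominator has no term below 208s — 1 pole at s=0, type 1. By superposition:
  • 4: tracked with zero error.
  • 6t: e_ss = 6/K_v with K_v=9/13 → 26/3.
  • 10t^2: a type-1 system cannot track it, e_ss → ∞.
The unbounded component dominates.

infinity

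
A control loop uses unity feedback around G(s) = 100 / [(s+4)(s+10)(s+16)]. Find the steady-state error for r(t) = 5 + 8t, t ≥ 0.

System type = 0 (no poles at s=0). By superposition:
  • 5: e_ss = 5/(1+K_p) with K_p=5/32 → 160/37.
  • 8t: a type-0 system cannot track it, e_ss → ∞.
The unbounded component dominates.

infinity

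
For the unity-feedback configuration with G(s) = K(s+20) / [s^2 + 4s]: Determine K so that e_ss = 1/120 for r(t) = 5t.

The denominator has no term below 4s — 1 pole at s=0, type 1.
K_v = lim_{s→0} s·G(s) = K·20 / 4 = 5·K.
e_ss = 5/K_v = 1/120 ⇒ K_v = 600 ⇒ K = 600/5 = 120.

120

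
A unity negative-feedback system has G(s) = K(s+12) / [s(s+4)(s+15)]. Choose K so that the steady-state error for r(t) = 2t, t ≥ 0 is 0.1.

The open loop has one pole at the origin → type 1 system.
K_v = lim_{s→0} s·G(s) = K·12 / (4·15) = 0.2·K.
e_ss = 2/K_v = 0.1 ⇒ K_v = 20 ⇒ K = 20/0.2 = 100.

100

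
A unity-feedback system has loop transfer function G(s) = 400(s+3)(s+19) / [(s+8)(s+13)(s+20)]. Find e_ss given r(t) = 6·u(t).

156/311

System type = 0 (no poles at s=0).
K_p = lim_{s→0} G(s) = 400·3·19 / (8·13·20) = 285/26.
e_ss = 6/(1 + K_p) = 6/(311/26) = 156/311.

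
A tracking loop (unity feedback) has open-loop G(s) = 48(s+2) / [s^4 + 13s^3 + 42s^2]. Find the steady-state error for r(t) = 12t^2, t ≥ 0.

Lowest-order denominator term is 42s^2, so the open loop has 2 poles at the origin → type 2 system.
K_a = lim_{s→0} s^2·G(s) = 48·2 / 42 = 16/7.
r(t) = 12t^2 gives R(s) = 24/s^3.
e_ss = 24/K_a = 24/(16/7) = 10.5.

10.5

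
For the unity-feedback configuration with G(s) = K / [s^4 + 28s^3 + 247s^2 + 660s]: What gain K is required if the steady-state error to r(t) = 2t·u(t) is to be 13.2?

Factoring s from the denominator leaves a polynomial with constant term 660, so the system is type 1.
K_v = lim_{s→0} s·G(s) = K / 660 = (1/660)·K.
e_ss = 2/K_v = 13.2 ⇒ K_v = 5/33 ⇒ K = (5/33)/(1/660) = 100.

100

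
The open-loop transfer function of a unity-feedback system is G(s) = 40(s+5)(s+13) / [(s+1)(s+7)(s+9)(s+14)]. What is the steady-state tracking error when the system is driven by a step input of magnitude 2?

G(s) has no factors of s in the denominator, so the system is type 0.
K_p = lim_{s→0} G(s) = 40·5·13 / (1·7·9·14) = 1300/441.
e_ss = 2/(1 + K_p) = 2/(1741/441) = 882/1741.

882/1741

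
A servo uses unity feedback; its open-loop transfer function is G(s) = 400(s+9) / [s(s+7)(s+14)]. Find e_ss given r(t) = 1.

0

The open loop has one pole at the origin → type 1 system.
K_p = ∞ for a type-1 system; e_ss to a step is zero.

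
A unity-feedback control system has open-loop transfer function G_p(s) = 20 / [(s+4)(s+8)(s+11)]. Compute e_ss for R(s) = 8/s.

No free integrators in G_p(s): this is a type 0 system.
K_p = lim_{s→0} G_p(s) = 20 / (4·8·11) = 5/88.
e_ss = 8/(1 + K_p) = 8/(93/88) = 704/93.

704/93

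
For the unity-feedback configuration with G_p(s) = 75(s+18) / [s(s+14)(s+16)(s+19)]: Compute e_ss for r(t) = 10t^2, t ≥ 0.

infinity

One free integrator in G_p(s): this is a type 1 system.
K_a = lim_{s→0} s^2·G_p(s) = 0; the steady-state error to this parabolic input grows without bound.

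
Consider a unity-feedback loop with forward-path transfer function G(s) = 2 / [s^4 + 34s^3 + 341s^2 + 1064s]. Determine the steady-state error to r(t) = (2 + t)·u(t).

532

The denominator has no term below 1064s — 1 pole at s=0, type 1. By superposition:
  • 2: tracked with zero error.
  • t: e_ss = 1/K_v with K_v=1/532 → 532.
Total e_ss = 532.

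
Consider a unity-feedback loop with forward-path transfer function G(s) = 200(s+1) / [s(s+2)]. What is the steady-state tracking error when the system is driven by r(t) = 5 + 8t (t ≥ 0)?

One free integrator in G(s): this is a type 1 system. Taking each input component in turn:
  • 5: tracked with zero error.
  • 8t: e_ss = 8/K_v with K_v=100 → 0.08.
Total e_ss = 0.08.

0.08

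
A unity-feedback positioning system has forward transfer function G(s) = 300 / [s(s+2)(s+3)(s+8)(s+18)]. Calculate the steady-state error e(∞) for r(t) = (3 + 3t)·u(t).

System type = 1 (one pole at s=0). Taking each input component in turn:
  • 3: tracked with zero error.
  • 3t: e_ss = 3/K_v with K_v=25/72 → 8.64.
Total e_ss = 8.64.

8.64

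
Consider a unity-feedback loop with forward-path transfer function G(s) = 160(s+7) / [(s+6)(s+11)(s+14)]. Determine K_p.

40/33

The open loop has no poles at the origin → type 0 system.
K_p = lim_{s→0} G(s) = 160·7 / (6·11·14) = 40/33.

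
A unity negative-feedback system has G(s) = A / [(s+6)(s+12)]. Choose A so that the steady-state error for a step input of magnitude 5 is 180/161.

The open loop has no poles at the origin → type 0 system.
K_p = lim_{s→0} G(s) = A / (6·12) = (1/72)·A.
e_ss = 5/(1 + K_p) = 180/161 ⇒ 1 + (1/72)·A = 161/36 ⇒ A = 250.

250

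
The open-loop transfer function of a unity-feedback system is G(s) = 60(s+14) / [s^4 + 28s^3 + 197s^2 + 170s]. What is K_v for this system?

Lowest-order denominator term is 170s, so the open loop has 1 pole at the origin → type 1 system.
K_v = lim_{s→0} s·G(s) = 60·14 / 170 = 84/17.

84/17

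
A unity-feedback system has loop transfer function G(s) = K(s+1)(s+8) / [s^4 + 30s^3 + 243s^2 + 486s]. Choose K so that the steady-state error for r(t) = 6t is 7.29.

50

Factoring s from the denominator leaves a polynomial with constant term 486, so the system is type 1.
K_v = lim_{s→0} s·G(s) = K·1·8 / 486 = (4/243)·K.
e_ss = 6/K_v = 7.29 ⇒ K_v = 200/243 ⇒ K = (200/243)/(4/243) = 50.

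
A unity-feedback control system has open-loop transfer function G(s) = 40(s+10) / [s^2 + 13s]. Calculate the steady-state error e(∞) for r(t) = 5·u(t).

0

Lowest-order denominator term is 13s, so the open loop has 1 pole at the origin → type 1 system.
K_p = ∞ for a type-1 system; e_ss to a step is zero.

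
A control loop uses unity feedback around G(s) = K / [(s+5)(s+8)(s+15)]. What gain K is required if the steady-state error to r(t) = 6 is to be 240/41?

No free integrators in G(s): this is a type 0 system.
K_p = lim_{s→0} G(s) = K / (5·8·15) = (1/600)·K.
e_ss = 6/(1 + K_p) = 240/41 ⇒ 1 + (1/600)·K = 1.025 ⇒ K = 15.

15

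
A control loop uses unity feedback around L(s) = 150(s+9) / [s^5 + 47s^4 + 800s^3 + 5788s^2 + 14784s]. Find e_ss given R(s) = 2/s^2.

The denominator has no term below 14784s — 1 pole at s=0, type 1.
K_v = lim_{s→0} s·L(s) = 150·9 / 14784 = 225/2464.
e_ss = 2/K_v = 2/(225/2464) = 4928/225.

4928/225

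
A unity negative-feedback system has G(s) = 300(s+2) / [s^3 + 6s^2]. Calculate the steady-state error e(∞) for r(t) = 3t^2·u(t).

0.06

Lowest-order denominator term is 6s^2, so the open loop has 2 poles at the origin → type 2 system.
K_a = lim_{s→0} s^2·G(s) = 300·2 / 6 = 100.
r(t) = 3t^2 gives R(s) = 6/s^3.
e_ss = 6/K_a = 6/100 = 0.06.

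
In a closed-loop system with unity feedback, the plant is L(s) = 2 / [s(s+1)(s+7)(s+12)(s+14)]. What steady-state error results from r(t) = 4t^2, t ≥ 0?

System type = 1 (one pole at s=0).
For a type-1 system K_a = 0, so e_ss to a parabolic input is unbounded.

infinity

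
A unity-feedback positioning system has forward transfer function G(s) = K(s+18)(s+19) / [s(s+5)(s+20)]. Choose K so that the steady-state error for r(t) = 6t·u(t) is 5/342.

120

One free integrator in G(s): this is a type 1 system.
K_v = lim_{s→0} s·G(s) = K·18·19 / (5·20) = 3.42·K.
e_ss = 6/K_v = 5/342 ⇒ K_v = 410.4 ⇒ K = 410.4/3.42 = 120.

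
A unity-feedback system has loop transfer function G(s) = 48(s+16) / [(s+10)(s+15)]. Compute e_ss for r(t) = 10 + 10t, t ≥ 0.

infinity

G(s) has no factors of s in the denominator, so the system is type 0. By superposition:
  • 10: e_ss = 10/(1+K_p) with K_p=5.12 → 250/153.
  • 10t: a type-0 system cannot track it, e_ss → ∞.
The unbounded component dominates.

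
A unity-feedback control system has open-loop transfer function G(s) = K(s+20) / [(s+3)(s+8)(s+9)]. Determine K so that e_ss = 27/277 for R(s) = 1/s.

No free integrators in G(s): this is a type 0 system.
K_p = lim_{s→0} G(s) = K·20 / (3·8·9) = (5/54)·K.
e_ss = 1/(1 + K_p) = 27/277 ⇒ 1 + (5/54)·K = 277/27 ⇒ K = 100.

100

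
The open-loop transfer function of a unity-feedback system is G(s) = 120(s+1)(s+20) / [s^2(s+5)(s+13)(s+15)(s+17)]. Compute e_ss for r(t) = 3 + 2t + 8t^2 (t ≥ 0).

G(s) has two factors of s in the denominator, so the system is type 2. Treating each term separately:
  • 3: tracked with zero error.
  • 2t: tracked with zero error.
  • 8t^2: e_ss = 16/K_a with K_a=32/221 → 110.5.
Total e_ss = 110.5.

110.5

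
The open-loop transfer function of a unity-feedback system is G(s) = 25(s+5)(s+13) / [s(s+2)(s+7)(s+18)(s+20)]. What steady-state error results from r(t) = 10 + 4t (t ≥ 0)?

4032/325

One free integrator in G(s): this is a type 1 system. By superposition:
  • 10: tracked with zero error.
  • 4t: e_ss = 4/K_v with K_v=325/1008 → 4032/325.
Total e_ss = 4032/325.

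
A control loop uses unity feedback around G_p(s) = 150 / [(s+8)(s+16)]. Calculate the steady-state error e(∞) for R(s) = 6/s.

System type = 0 (no poles at s=0).
K_p = lim_{s→0} G_p(s) = 150 / (8·16) = 75/64.
e_ss = 6/(1 + K_p) = 6/(139/64) = 384/139.

384/139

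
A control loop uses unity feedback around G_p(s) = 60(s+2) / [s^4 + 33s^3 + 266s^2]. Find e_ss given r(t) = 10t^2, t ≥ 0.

133/3

Factoring s^2 from the denominator leaves a polynomial with constant term 266, so the system is type 2.
K_a = lim_{s→0} s^2·G_p(s) = 60·2 / 266 = 60/133.
r(t) = 10t^2 gives R(s) = 20/s^3.
e_ss = 20/K_a = 20/(60/133) = 133/3.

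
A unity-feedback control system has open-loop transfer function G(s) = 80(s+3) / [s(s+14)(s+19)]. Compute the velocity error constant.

120/133

The open loop has one pole at the origin → type 1 system.
K_v = lim_{s→0} s·G(s) = 80·3 / (14·19) = 120/133.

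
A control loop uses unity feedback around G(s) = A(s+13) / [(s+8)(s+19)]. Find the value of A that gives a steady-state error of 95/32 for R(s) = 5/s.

G(s) has no factors of s in the denominator, so the system is type 0.
K_p = lim_{s→0} G(s) = A·13 / (8·19) = (13/152)·A.
e_ss = 5/(1 + K_p) = 95/32 ⇒ 1 + (13/152)·A = 32/19 ⇒ A = 8.

8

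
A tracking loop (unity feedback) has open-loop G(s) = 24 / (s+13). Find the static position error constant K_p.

No free integrators in G(s): this is a type 0 system.
K_p = lim_{s→0} G(s) = 24 / (13) = 24/13.

24/13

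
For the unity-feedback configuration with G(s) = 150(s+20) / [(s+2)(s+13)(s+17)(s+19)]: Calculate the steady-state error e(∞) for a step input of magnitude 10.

No free integrators in G(s): this is a type 0 system.
K_p = lim_{s→0} G(s) = 150·20 / (2·13·17·19) = 1500/4199.
e_ss = 10/(1 + K_p) = 10/(5699/4199) = 41990/5699.

41990/5699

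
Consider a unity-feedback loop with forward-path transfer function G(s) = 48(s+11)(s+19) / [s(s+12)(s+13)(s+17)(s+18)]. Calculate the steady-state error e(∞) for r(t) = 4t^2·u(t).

One free integrator in G(s): this is a type 1 system.
K_a = lim_{s→0} s^2·G(s) = 0; the steady-state error to this parabolic input grows without bound.

infinity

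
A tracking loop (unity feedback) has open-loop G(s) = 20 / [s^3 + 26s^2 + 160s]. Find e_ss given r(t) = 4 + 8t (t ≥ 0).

64

The denominator has no term below 160s — 1 pole at s=0, type 1. Treating each term separately:
  • 4: tracked with zero error.
  • 8t: e_ss = 8/K_v with K_v=0.125 → 64.
Total e_ss = 64.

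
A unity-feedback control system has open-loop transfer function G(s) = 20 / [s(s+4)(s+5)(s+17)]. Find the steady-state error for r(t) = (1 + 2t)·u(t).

The open loop has one pole at the origin → type 1 system. By superposition:
  • 1: tracked with zero error.
  • 2t: e_ss = 2/K_v with K_v=1/17 → 34.
Total e_ss = 34.

34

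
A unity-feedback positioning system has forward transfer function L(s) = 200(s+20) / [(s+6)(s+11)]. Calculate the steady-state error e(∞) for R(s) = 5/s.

System type = 0 (no poles at s=0).
K_p = lim_{s→0} L(s) = 200·20 / (6·11) = 2000/33.
e_ss = 5/(1 + K_p) = 5/(2033/33) = 165/2033.

165/2033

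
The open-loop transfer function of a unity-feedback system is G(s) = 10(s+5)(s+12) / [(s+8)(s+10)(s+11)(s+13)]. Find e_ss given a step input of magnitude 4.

1144/301

System type = 0 (no poles at s=0).
K_p = lim_{s→0} G(s) = 10·5·12 / (8·10·11·13) = 15/286.
e_ss = 4/(1 + K_p) = 4/(301/286) = 1144/301.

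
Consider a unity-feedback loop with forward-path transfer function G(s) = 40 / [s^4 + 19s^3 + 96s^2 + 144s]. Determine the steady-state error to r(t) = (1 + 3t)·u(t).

The denominator has no term below 144s — 1 pole at s=0, type 1. By superposition:
  • 1: tracked with zero error.
  • 3t: e_ss = 3/K_v with K_v=5/18 → 10.8.
Total e_ss = 10.8.

10.8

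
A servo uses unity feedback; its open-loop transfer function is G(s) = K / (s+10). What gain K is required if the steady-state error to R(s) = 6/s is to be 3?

The open loop has no poles at the origin → type 0 system.
K_p = lim_{s→0} G(s) = K / (10) = 0.1·K.
e_ss = 6/(1 + K_p) = 3 ⇒ 1 + 0.1·K = 2 ⇒ K = 10.

10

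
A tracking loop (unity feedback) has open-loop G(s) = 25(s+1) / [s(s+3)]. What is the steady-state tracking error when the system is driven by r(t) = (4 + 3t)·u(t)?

0.36

The open loop has one pole at the origin → type 1 system. Taking each input component in turn:
  • 4: tracked with zero error.
  • 3t: e_ss = 3/K_v with K_v=25/3 → 0.36.
Total e_ss = 0.36.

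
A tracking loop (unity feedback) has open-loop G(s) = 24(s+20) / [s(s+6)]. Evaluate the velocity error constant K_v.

80

G(s) has one factor of s in the denominator, so the system is type 1.
K_v = lim_{s→0} s·G(s) = 24·20 / (6) = 80.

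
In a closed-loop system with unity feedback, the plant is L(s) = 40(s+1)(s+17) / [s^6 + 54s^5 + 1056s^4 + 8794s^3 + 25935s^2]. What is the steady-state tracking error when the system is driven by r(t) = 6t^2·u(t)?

Factoring s^2 from the denominator leaves a polynomial with constant term 25935, so the system is type 2.
K_a = lim_{s→0} s^2·L(s) = 40·1·17 / 25935 = 136/5187.
r(t) = 6t^2 gives R(s) = 12/s^3.
e_ss = 12/K_a = 12/(136/5187) = 15561/34.

15561/34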